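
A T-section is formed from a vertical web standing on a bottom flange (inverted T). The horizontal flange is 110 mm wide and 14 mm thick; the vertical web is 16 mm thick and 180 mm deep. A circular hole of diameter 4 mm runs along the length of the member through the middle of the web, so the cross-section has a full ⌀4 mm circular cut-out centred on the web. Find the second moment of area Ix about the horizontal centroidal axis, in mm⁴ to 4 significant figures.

Ix ≈ 1.723 × 10⁷ mm⁴

Split into non-overlapping primitives; take the origin at the lower-left of the bounding box.
Flange: 110 × 14, A = 1 540 mm², y = 7 mm, Ī = 25153.3 mm⁴.
Web: 16 × 180, A = 2 880 mm², y = 104 mm, Ī = 7 776 000 mm⁴.
Hole (subtracted): ⌀4, A = 12.5664 mm², y = 104 mm, Ī = 12.5664 mm⁴.
Centroid: ȳ = ΣA·y / ΣA = 70.1073 mm.
Transfer each piece to the horizontal centroidal axis using Ī + A·d² with d = y − 70.1073:
  flange: d = -63.1073 mm → contributes +6 158 244 mm⁴
  web: d = 33.8927 mm → contributes +11 084 307 mm⁴
  hole: d = 33.8927 mm → contributes −14447.8 mm⁴
Total I = 17 228 103 mm⁴.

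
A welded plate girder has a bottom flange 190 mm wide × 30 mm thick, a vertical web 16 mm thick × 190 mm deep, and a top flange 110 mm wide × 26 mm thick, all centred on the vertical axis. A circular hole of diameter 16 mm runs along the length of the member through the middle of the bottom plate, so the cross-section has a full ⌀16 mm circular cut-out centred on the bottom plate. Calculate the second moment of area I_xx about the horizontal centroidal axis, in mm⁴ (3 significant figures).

Decompose the section into non-overlapping parts with the origin at the bottom-left of its bounding rectangle.
Bottom plate: 190 × 30, A = 5 700 mm², y = 15 mm, Ī = 427 500 mm⁴.
Web plate: 16 × 190, A = 3 040 mm², y = 125 mm, Ī = 9 145 333 mm⁴.
Top plate: 110 × 26, A = 2 860 mm², y = 233 mm, Ī = 161 113 mm⁴.
Hole (subtracted): ⌀16, A = 201.06 mm², y = 15 mm, Ī = 3 217 mm⁴.
Centroid: ȳ = ΣA·y / ΣA = 99.032 mm.
Transfer each piece to the horizontal centroidal axis using Ī + A·d² with d = y − 99.032:
  bottom plate: d = -84.032 mm → contributes +40 677 722 mm⁴
  web plate: d = 25.968 mm → contributes +11 195 256 mm⁴
  top plate: d = 133.97 mm → contributes +51 490 451 mm⁴
  hole: d = -84.032 mm → contributes −1 423 004 mm⁴
Total I = 101 940 425 mm⁴.

I_xx ≈ 1.02 × 10⁸ mm⁴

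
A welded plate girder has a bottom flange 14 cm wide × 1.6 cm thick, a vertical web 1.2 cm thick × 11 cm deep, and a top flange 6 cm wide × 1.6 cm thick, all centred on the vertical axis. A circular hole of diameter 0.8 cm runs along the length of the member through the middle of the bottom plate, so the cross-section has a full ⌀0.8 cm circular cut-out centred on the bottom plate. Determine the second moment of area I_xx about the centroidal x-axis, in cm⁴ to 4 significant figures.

Break the section into simple shapes (no overlaps), measuring from the bottom-left corner of the bounding box.
Bottom plate: 14 × 1.6, A = 22.4 cm², y = 0.8 cm, Ī = 4.77867 cm⁴.
Web plate: 1.2 × 11, A = 13.2 cm², y = 7.1 cm, Ī = 133.1 cm⁴.
Top plate: 6 × 1.6, A = 9.6 cm², y = 13.4 cm, Ī = 2.048 cm⁴.
Hole (subtracted): ⌀0.8, A = 0.502655 cm², y = 0.8 cm, Ī = 0.0201062 cm⁴.
Centroid: ȳ = ΣA·y / ΣA = 5.36671 cm.
Transfer each piece to the centroidal x-axis using Ī + A·d² with d = y − 5.36671:
  bottom plate: d = -4.56671 cm → contributes +471.928 cm⁴
  web plate: d = 1.73329 cm → contributes +172.756 cm⁴
  top plate: d = 8.03329 cm → contributes +621.571 cm⁴
  hole: d = -4.56671 cm → contributes −10.5029 cm⁴
Total I = 1255.75 cm⁴.

I_xx ≈ 1256 cm⁴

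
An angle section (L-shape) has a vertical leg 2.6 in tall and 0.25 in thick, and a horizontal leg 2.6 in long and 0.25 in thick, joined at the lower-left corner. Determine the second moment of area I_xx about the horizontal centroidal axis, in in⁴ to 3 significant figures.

I_xx ≈ 0.795 in⁴

Treat the section as a set of non-overlapping primitives; coordinates are from the bounding-box lower-left.
Vertical leg: 0.25 × 2.6, A = 0.65 in², y = 1.3 in, Ī = 0.36617 in⁴.
Horizontal leg (remainder): 2.35 × 0.25, A = 0.5875 in², y = 0.125 in, Ī = 0.0030599 in⁴.
Centroid: ȳ = ΣA·y / ΣA = 0.74217 in.
Transfer each piece to the horizontal centroidal axis using Ī + A·d² with d = y − 0.74217:
  vertical leg: d = 0.55783 in → contributes +0.56843 in⁴
  horizontal leg (remainder): d = -0.61717 in → contributes +0.22684 in⁴
Total I = 0.79527 in⁴.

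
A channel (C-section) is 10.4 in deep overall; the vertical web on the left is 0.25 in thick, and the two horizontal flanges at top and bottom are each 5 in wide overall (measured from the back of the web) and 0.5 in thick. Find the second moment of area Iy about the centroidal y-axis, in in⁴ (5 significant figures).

Iy ≈ 19.446 in⁴

Break the section into simple shapes (no overlaps), measuring from the bottom-left corner of the bounding box.
Web: 0.25 × 10.4, A = 2.6 in², x = 0.125 in, Ī = 0.01354167 in⁴.
Top flange (beyond web): 4.75 × 0.5, A = 2.375 in², x = 2.625 in, Ī = 4.465495 in⁴.
Bottom flange (beyond web): 4.75 × 0.5, A = 2.375 in², x = 2.625 in, Ī = 4.465495 in⁴.
Centroid: x̄ = ΣA·x / ΣA = 1.740646 in.
Transfer each piece to the centroidal y-axis using Ī + A·d² with d = x − 1.740646:
  web: d = -1.615646 in → contributes +6.800355 in⁴
  top flange (beyond web): d = 0.8843537 in → contributes +6.322938 in⁴
  bottom flange (beyond web): d = 0.8843537 in → contributes +6.322938 in⁴
Total I = 19.44623 in⁴.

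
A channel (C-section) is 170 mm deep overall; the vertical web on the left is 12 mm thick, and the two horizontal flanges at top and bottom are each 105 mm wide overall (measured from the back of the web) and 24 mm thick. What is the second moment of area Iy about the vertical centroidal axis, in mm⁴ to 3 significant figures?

Break the section into simple shapes (no overlaps), measuring from the bottom-left corner of the bounding box.
Web: 12 × 170, A = 2 040 mm², x = 6 mm, Ī = 24 480 mm⁴.
Top flange (beyond web): 93 × 24, A = 2 232 mm², x = 58.5 mm, Ī = 1 608 714 mm⁴.
Bottom flange (beyond web): 93 × 24, A = 2 232 mm², x = 58.5 mm, Ī = 1 608 714 mm⁴.
Centroid: x̄ = ΣA·x / ΣA = 42.033 mm.
Transfer each piece to the vertical centroidal axis using Ī + A·d² with d = x − 42.033:
  web: d = -36.033 mm → contributes +2 673 200 mm⁴
  top flange (beyond web): d = 16.467 mm → contributes +2 213 932 mm⁴
  bottom flange (beyond web): d = 16.467 mm → contributes +2 213 932 mm⁴
Total I = 7 101 065 mm⁴.

Iy ≈ 7.10 × 10⁶ mm⁴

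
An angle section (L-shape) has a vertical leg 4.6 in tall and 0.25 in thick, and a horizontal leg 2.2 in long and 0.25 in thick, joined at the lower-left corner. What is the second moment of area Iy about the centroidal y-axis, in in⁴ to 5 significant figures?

Iy ≈ 0.57473 in⁴

Decompose the section into non-overlapping parts with the origin at the bottom-left of its bounding rectangle.
Vertical leg: 0.25 × 4.6, A = 1.15 in², x = 0.125 in, Ī = 0.005989583 in⁴.
Horizontal leg (remainder): 1.95 × 0.25, A = 0.4875 in², x = 1.225 in, Ī = 0.1544766 in⁴.
Centroid: x̄ = ΣA·x / ΣA = 0.4524809 in.
Transfer each piece to the centroidal y-axis using Ī + A·d² with d = x − 0.4524809:
  vertical leg: d = -0.3274809 in → contributes +0.1293199 in⁴
  horizontal leg (remainder): d = 0.7725191 in → contributes +0.4454096 in⁴
Total I = 0.5747295 in⁴.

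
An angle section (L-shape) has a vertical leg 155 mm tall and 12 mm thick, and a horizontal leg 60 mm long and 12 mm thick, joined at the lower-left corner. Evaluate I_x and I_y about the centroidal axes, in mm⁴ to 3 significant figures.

Decompose the section into non-overlapping parts with the origin at the bottom-left of its bounding rectangle.
Vertical leg: 12 × 155, A = 1 860 mm², y = 77.5 mm, Ī = 3 723 875 mm⁴.
Horizontal leg (remainder): 48 × 12, A = 576 mm², y = 6 mm, Ī = 6 912 mm⁴.
Centroid: ȳ = ΣA·y / ΣA = 60.594 mm.
Transfer each piece to the centroidal x-axis using Ī + A·d² with d = y − 60.594:
  vertical leg: d = 16.906 mm → contributes +4 255 512 mm⁴
  horizontal leg (remainder): d = -54.594 mm → contributes +1 723 657 mm⁴
Total I = 5 979 170 mm⁴.
For the y-axis: x̄ = 13.094 mm.
Repeating about the centroidal y-axis gives I_y = 528 735 mm⁴.

I_x ≈ 5.98 × 10⁶ mm⁴, I_y ≈ 5.29 × 10⁵ mm⁴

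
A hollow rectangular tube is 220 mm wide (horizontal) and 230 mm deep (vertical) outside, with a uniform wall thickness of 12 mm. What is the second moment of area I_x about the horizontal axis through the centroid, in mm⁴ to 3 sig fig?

Treat the section as a set of non-overlapping primitives; coordinates are from the bounding-box lower-left.
Outer rectangle: 220 × 230, A = 50 600 mm², y = 115 mm, Ī = 223 061 667 mm⁴.
Inner void (subtracted): 196 × 206, A = 40 376 mm², y = 115 mm, Ī = 142 782 995 mm⁴.
By symmetry the centroid is at mid-height, ȳ = 115 mm.
All pieces are centred on the horizontal axis through the centroid, so I = ΣĪ (holes subtracted) = 80 278 672 mm⁴.

I_x ≈ 8.03 × 10⁷ mm⁴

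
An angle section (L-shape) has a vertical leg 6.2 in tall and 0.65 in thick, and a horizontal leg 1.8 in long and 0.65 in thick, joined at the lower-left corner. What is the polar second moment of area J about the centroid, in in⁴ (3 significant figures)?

J ≈ 18.5 in⁴

Decompose the section into non-overlapping parts with the origin at the bottom-left of its bounding rectangle.
Vertical leg: 0.65 × 6.2, A = 4.03 in², y = 3.1 in, Ī = 12.909 in⁴.
Horizontal leg (remainder): 1.15 × 0.65, A = 0.7475 in², y = 0.325 in, Ī = 0.026318 in⁴.
Centroid: ȳ = ΣA·y / ΣA = 2.6658 in.
Transfer each piece to the centroidal x-axis using Ī + A·d² with d = y − 2.6658:
  vertical leg: d = 0.43418 in → contributes +13.669 in⁴
  horizontal leg (remainder): d = -2.3408 in → contributes +4.1222 in⁴
Total I = 17.791 in⁴.
For the y-axis: x̄ = 0.46582 in.
Repeating about the centroidal y-axis gives I_y = 0.73501 in⁴.
Polar second moment: J = I_x + I_y = 18.526 in⁴.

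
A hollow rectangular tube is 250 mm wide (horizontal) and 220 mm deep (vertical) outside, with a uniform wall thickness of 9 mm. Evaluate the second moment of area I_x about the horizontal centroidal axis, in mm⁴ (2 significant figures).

I_x ≈ 6.2 × 10⁷ mm⁴

Treat the section as a set of non-overlapping primitives; coordinates are from the bounding-box lower-left.
Outer rectangle: 250 × 220, A = 55 000 mm², y = 110 mm, Ī = 221 833 333 mm⁴.
Inner void (subtracted): 232 × 202, A = 46 864 mm², y = 110 mm, Ī = 159 353 221 mm⁴.
By symmetry the centroid is at mid-height, ȳ = 110 mm.
All pieces are centred on the horizontal centroidal axis, so I = ΣĪ (holes subtracted) = 62 480 112 mm⁴.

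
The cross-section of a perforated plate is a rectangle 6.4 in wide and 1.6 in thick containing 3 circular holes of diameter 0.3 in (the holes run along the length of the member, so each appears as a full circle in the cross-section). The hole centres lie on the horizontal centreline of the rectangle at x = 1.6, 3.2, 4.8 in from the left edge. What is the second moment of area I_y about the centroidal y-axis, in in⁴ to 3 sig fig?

Decompose the section into non-overlapping parts with the origin at the bottom-left of its bounding rectangle.
Plate: 6.4 × 1.6, A = 10.24 in², x = 3.2 in, Ī = 34.953 in⁴.
Hole 1 (subtracted): ⌀0.3, A = 0.070686 in², x = 1.6 in, Ī = 0.00039761 in⁴.
Hole 2 (subtracted): ⌀0.3, A = 0.070686 in², x = 3.2 in, Ī = 0.00039761 in⁴.
Hole 3 (subtracted): ⌀0.3, A = 0.070686 in², x = 4.8 in, Ī = 0.00039761 in⁴.
By symmetry the centroid is at mid-width, x̄ = 3.2 in.
Transfer each piece to the centroidal y-axis using Ī + A·d² with d = x − 3.2:
  plate: d = 0 in → contributes +34.953 in⁴
  hole 1: d = -1.6 in → contributes −0.18135 in⁴
  hole 2: d = 0 in → contributes −0.00039761 in⁴
  hole 3: d = 1.6 in → contributes −0.18135 in⁴
Total I = 34.589 in⁴.

I_y ≈ 34.6 in⁴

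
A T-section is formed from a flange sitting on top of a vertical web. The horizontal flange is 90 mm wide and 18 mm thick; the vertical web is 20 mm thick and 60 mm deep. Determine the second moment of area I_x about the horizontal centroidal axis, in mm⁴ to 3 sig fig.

I_x ≈ 1.45 × 10⁶ mm⁴

Break the section into simple shapes (no overlaps), measuring from the bottom-left corner of the bounding box.
Flange: 90 × 18, A = 1 620 mm², y = 69 mm, Ī = 43 740 mm⁴.
Web: 20 × 60, A = 1 200 mm², y = 30 mm, Ī = 360 000 mm⁴.
Centroid: ȳ = ΣA·y / ΣA = 52.404 mm.
Transfer each piece to the horizontal centroidal axis using Ī + A·d² with d = y − 52.404:
  flange: d = 16.596 mm → contributes +489 918 mm⁴
  web: d = -22.404 mm → contributes +962 341 mm⁴
Total I = 1 452 259 mm⁴.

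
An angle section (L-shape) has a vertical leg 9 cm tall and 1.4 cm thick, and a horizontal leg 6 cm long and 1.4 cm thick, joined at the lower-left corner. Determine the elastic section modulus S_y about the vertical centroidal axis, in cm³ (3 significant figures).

S_y ≈ 12.1 cm³

Decompose the section into non-overlapping parts with the origin at the bottom-left of its bounding rectangle.
Vertical leg: 1.4 × 9, A = 12.6 cm², x = 0.7 cm, Ī = 2.058 cm⁴.
Horizontal leg (remainder): 4.6 × 1.4, A = 6.44 cm², x = 3.7 cm, Ī = 11.356 cm⁴.
Centroid: x̄ = ΣA·x / ΣA = 1.7147 cm.
Transfer each piece to the vertical centroidal axis using Ī + A·d² with d = x − 1.7147:
  vertical leg: d = -1.0147 cm → contributes +15.031 cm⁴
  horizontal leg (remainder): d = 1.9853 cm → contributes +36.738 cm⁴
Total I = 51.77 cm⁴.
Extreme fibre distance c = 4.2853 cm; S = I/c = 12.081 cm³.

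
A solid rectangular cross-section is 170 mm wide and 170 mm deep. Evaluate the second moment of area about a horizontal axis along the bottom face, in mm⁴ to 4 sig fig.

I_base ≈ 2.784 × 10⁸ mm⁴

The section: 170 × 170, A = 28 900 mm², y = 85 mm, Ī = 69 600 833 mm⁴.
Transfer it to the bottom edge using Ī + A·d² with d = y − 0:
  the section: d = 85 mm → contributes +278 403 333 mm⁴
Total I = 278 403 333 mm⁴.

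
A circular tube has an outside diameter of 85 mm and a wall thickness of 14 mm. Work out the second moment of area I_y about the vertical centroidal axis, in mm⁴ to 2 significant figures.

Treat the section as a set of non-overlapping primitives; coordinates are from the bounding-box lower-left.
Outer circle: ⌀85, A = 5 675 mm², x = 42.5 mm, Ī = 2 562 392 mm⁴.
Bore (subtracted): ⌀57, A = 2 552 mm², x = 42.5 mm, Ī = 518 166 mm⁴.
By symmetry the centroid is at mid-width, x̄ = 42.5 mm.
All pieces are centred on the vertical centroidal axis, so I = ΣĪ (holes subtracted) = 2 044 226 mm⁴.

I_y ≈ 2.0 × 10⁶ mm⁴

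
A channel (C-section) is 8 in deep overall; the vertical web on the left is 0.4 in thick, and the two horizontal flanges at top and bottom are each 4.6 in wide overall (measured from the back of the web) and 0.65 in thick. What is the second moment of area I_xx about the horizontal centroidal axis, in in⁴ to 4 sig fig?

Treat the section as a set of non-overlapping primitives; coordinates are from the bounding-box lower-left.
Web: 0.4 × 8, A = 3.2 in², y = 4 in, Ī = 17.0667 in⁴.
Top flange (beyond web): 4.2 × 0.65, A = 2.73 in², y = 7.675 in, Ī = 0.0961188 in⁴.
Bottom flange (beyond web): 4.2 × 0.65, A = 2.73 in², y = 0.325 in, Ī = 0.0961188 in⁴.
By symmetry the centroid is at mid-height, ȳ = 4 in.
Transfer each piece to the horizontal centroidal axis using Ī + A·d² with d = y − 4:
  web: d = 0 in → contributes +17.0667 in⁴
  top flange (beyond web): d = 3.675 in → contributes +36.9665 in⁴
  bottom flange (beyond web): d = -3.675 in → contributes +36.9665 in⁴
Total I = 90.9996 in⁴.

I_xx ≈ 91.00 in⁴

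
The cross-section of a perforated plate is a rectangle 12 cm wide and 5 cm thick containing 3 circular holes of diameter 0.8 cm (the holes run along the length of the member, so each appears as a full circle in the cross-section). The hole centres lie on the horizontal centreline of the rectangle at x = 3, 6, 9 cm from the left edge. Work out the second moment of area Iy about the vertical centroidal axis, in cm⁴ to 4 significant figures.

Decompose the section into non-overlapping parts with the origin at the bottom-left of its bounding rectangle.
Plate: 12 × 5, A = 60 cm², x = 6 cm, Ī = 720 cm⁴.
Hole 1 (subtracted): ⌀0.8, A = 0.502655 cm², x = 3 cm, Ī = 0.0201062 cm⁴.
Hole 2 (subtracted): ⌀0.8, A = 0.502655 cm², x = 6 cm, Ī = 0.0201062 cm⁴.
Hole 3 (subtracted): ⌀0.8, A = 0.502655 cm², x = 9 cm, Ī = 0.0201062 cm⁴.
By symmetry the centroid is at mid-width, x̄ = 6 cm.
Transfer each piece to the vertical centroidal axis using Ī + A·d² with d = x − 6:
  plate: d = 0 cm → contributes +720 cm⁴
  hole 1: d = -3 cm → contributes −4.544 cm⁴
  hole 2: d = 0 cm → contributes −0.0201062 cm⁴
  hole 3: d = 3 cm → contributes −4.544 cm⁴
Total I = 710.892 cm⁴.

Iy ≈ 710.9 cm⁴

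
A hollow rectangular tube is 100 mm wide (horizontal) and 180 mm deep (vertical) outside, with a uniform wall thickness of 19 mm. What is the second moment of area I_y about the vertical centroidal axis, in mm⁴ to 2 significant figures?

I_y ≈ 1.2 × 10⁷ mm⁴

Decompose the section into non-overlapping parts with the origin at the bottom-left of its bounding rectangle.
Outer rectangle: 100 × 180, A = 18 000 mm², x = 50 mm, Ī = 15 000 000 mm⁴.
Inner void (subtracted): 62 × 142, A = 8 804 mm², x = 50 mm, Ī = 2 820 215 mm⁴.
By symmetry the centroid is at mid-width, x̄ = 50 mm.
All pieces are centred on the vertical centroidal axis, so I = ΣĪ (holes subtracted) = 12 179 785 mm⁴.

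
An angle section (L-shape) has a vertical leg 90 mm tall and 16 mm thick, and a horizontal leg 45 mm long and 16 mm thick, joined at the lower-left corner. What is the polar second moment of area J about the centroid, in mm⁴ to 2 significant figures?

J ≈ 1.7 × 10⁶ mm⁴

Treat the section as a set of non-overlapping primitives; coordinates are from the bounding-box lower-left.
Vertical leg: 16 × 90, A = 1 440 mm², y = 45 mm, Ī = 972 000 mm⁴.
Horizontal leg (remainder): 29 × 16, A = 464 mm², y = 8 mm, Ī = 9 899 mm⁴.
Centroid: ȳ = ΣA·y / ΣA = 35.98 mm.
Transfer each piece to the centroidal x-axis using Ī + A·d² with d = y − 35.98:
  vertical leg: d = 9.017 mm → contributes +1 089 076 mm⁴
  horizontal leg (remainder): d = -27.98 mm → contributes +373 238 mm⁴
Total I = 1 462 314 mm⁴.
For the y-axis: x̄ = 13.48 mm.
Repeating about the centroidal y-axis gives I_y = 240 894 mm⁴.
Polar second moment: J = I_x + I_y = 1 703 208 mm⁴.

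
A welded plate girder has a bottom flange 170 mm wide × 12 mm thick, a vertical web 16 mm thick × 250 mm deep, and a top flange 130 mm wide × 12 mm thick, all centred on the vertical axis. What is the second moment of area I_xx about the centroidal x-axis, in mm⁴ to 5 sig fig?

Break the section into simple shapes (no overlaps), measuring from the bottom-left corner of the bounding box.
Bottom plate: 170 × 12, A = 2 040 mm², y = 6 mm, Ī = 24 480 mm⁴.
Web plate: 16 × 250, A = 4 000 mm², y = 137 mm, Ī = 20 833 333 mm⁴.
Top plate: 130 × 12, A = 1 560 mm², y = 268 mm, Ī = 18 720 mm⁴.
Centroid: ȳ = ΣA·y / ΣA = 128.7263 mm.
Transfer each piece to the centroidal x-axis using Ī + A·d² with d = y − 128.7263:
  bottom plate: d = -122.7263 mm → contributes +30 750 447 mm⁴
  web plate: d = 8.273684 mm → contributes +21 107 149 mm⁴
  top plate: d = 139.2737 mm → contributes +30 278 288 mm⁴
Total I = 82 135 884 mm⁴.

I_xx ≈ 8.2136 × 10⁷ mm⁴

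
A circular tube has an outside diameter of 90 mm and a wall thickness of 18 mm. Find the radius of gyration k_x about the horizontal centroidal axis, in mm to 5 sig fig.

k_x ≈ 26.239 mm

Treat the section as a set of non-overlapping primitives; coordinates are from the bounding-box lower-left.
Outer circle: ⌀90, A = 6361.725 mm², y = 45 mm, Ī = 3 220 623 mm⁴.
Bore (subtracted): ⌀54, A = 2290.221 mm², y = 45 mm, Ī = 417392.8 mm⁴.
By symmetry the centroid is at mid-height, ȳ = 45 mm.
All pieces are centred on the horizontal centroidal axis, so I = ΣĪ (holes subtracted) = 2 803 231 mm⁴.
Radius of gyration: k = √(I/A) = √(2 803 231 / 4071.504) = 26.23928 mm.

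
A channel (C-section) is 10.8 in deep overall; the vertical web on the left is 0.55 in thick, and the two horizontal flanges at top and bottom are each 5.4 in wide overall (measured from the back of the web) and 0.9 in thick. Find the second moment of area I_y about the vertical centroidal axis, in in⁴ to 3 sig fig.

I_y ≈ 43.0 in⁴

Decompose the section into non-overlapping parts with the origin at the bottom-left of its bounding rectangle.
Web: 0.55 × 10.8, A = 5.94 in², x = 0.275 in, Ī = 0.14974 in⁴.
Top flange (beyond web): 4.85 × 0.9, A = 4.365 in², x = 2.975 in, Ī = 8.5563 in⁴.
Bottom flange (beyond web): 4.85 × 0.9, A = 4.365 in², x = 2.975 in, Ī = 8.5563 in⁴.
Centroid: x̄ = ΣA·x / ΣA = 1.8817 in.
Transfer each piece to the vertical centroidal axis using Ī + A·d² with d = x − 1.8817:
  web: d = -1.6067 in → contributes +15.485 in⁴
  top flange (beyond web): d = 1.0933 in → contributes +13.773 in⁴
  bottom flange (beyond web): d = 1.0933 in → contributes +13.773 in⁴
Total I = 43.031 in⁴.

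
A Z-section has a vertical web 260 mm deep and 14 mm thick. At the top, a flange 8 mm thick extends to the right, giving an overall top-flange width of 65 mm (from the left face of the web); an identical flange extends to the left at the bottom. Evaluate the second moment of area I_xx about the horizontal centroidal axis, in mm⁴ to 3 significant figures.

I_xx ≈ 3.35 × 10⁷ mm⁴

Treat the section as a set of non-overlapping primitives; coordinates are from the bounding-box lower-left.
Web: 14 × 260, A = 3 640 mm², y = 130 mm, Ī = 20 505 333 mm⁴.
Top flange (beyond web): 51 × 8, A = 408 mm², y = 256 mm, Ī = 2 176 mm⁴.
Bottom flange (beyond web): 51 × 8, A = 408 mm², y = 4 mm, Ī = 2 176 mm⁴.
Centroid: ȳ = ΣA·y / ΣA = 130 mm.
Transfer each piece to the horizontal centroidal axis using Ī + A·d² with d = y − 130:
  web: d = 0 mm → contributes +20 505 333 mm⁴
  top flange (beyond web): d = 126 mm → contributes +6 479 584 mm⁴
  bottom flange (beyond web): d = -126 mm → contributes +6 479 584 mm⁴
Total I = 33 464 501 mm⁴.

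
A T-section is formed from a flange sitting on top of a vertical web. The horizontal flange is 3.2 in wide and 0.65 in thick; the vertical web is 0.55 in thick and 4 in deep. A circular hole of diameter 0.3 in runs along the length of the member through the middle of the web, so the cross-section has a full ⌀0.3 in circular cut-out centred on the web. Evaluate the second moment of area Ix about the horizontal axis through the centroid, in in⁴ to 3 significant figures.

Split into non-overlapping primitives; take the origin at the lower-left of the bounding box.
Flange: 3.2 × 0.65, A = 2.08 in², y = 4.325 in, Ī = 0.073233 in⁴.
Web: 0.55 × 4, A = 2.2 in², y = 2 in, Ī = 2.9333 in⁴.
Hole (subtracted): ⌀0.3, A = 0.070686 in², y = 2 in, Ī = 0.00039761 in⁴.
Centroid: ȳ = ΣA·y / ΣA = 3.1489 in.
Transfer each piece to the horizontal axis through the centroid using Ī + A·d² with d = y − 3.1489:
  flange: d = 1.1761 in → contributes +2.9504 in⁴
  web: d = -1.1489 in → contributes +5.8372 in⁴
  hole: d = -1.1489 in → contributes −0.093698 in⁴
Total I = 8.6939 in⁴.

Ix ≈ 8.69 in⁴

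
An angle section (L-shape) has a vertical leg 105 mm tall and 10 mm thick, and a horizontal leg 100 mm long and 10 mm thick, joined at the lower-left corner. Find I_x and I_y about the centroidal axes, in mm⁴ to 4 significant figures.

Split into non-overlapping primitives; take the origin at the lower-left of the bounding box.
Vertical leg: 10 × 105, A = 1 050 mm², y = 52.5 mm, Ī = 964 688 mm⁴.
Horizontal leg (remainder): 90 × 10, A = 900 mm², y = 5 mm, Ī = 7 500 mm⁴.
Centroid: ȳ = ΣA·y / ΣA = 30.5769 mm.
Transfer each piece to the centroidal x-axis using Ī + A·d² with d = y − 30.5769:
  vertical leg: d = 21.9231 mm → contributes +1 469 340 mm⁴
  horizontal leg (remainder): d = -25.5769 mm → contributes +596 261 mm⁴
Total I = 2 065 601 mm⁴.
For the y-axis: x̄ = 28.0769 mm.
Repeating about the centroidal y-axis gives I_y = 1 827 788 mm⁴.

I_x ≈ 2.066 × 10⁶ mm⁴, I_y ≈ 1.828 × 10⁶ mm⁴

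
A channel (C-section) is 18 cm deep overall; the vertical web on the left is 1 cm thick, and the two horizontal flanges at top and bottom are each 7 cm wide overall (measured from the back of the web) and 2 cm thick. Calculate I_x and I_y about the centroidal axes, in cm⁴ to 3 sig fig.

Split into non-overlapping primitives; take the origin at the lower-left of the bounding box.
Web: 1 × 18, A = 18 cm², y = 9 cm, Ī = 486 cm⁴.
Top flange (beyond web): 6 × 2, A = 12 cm², y = 17 cm, Ī = 4 cm⁴.
Bottom flange (beyond web): 6 × 2, A = 12 cm², y = 1 cm, Ī = 4 cm⁴.
By symmetry the centroid is at mid-height, ȳ = 9 cm.
Transfer each piece to the centroidal x-axis using Ī + A·d² with d = y − 9:
  web: d = 0 cm → contributes +486 cm⁴
  top flange (beyond web): d = 8 cm → contributes +772 cm⁴
  bottom flange (beyond web): d = -8 cm → contributes +772 cm⁴
Total I = 2 030 cm⁴.
For the y-axis: x̄ = 2.5 cm.
Repeating about the centroidal y-axis gives I_y = 199.5 cm⁴.

I_x ≈ 2030 cm⁴, I_y ≈ 200 cm⁴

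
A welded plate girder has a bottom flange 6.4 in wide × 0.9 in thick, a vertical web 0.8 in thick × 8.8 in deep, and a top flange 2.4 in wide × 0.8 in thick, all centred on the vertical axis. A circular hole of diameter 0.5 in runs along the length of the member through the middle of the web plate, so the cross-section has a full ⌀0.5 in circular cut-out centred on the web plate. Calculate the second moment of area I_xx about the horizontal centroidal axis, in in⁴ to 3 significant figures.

Split into non-overlapping primitives; take the origin at the lower-left of the bounding box.
Bottom plate: 6.4 × 0.9, A = 5.76 in², y = 0.45 in, Ī = 0.3888 in⁴.
Web plate: 0.8 × 8.8, A = 7.04 in², y = 5.3 in, Ī = 45.431 in⁴.
Top plate: 2.4 × 0.8, A = 1.92 in², y = 10.1 in, Ī = 0.1024 in⁴.
Hole (subtracted): ⌀0.5, A = 0.19635 in², y = 5.3 in, Ī = 0.003068 in⁴.
Centroid: ȳ = ΣA·y / ΣA = 4.0111 in.
Transfer each piece to the horizontal centroidal axis using Ī + A·d² with d = y − 4.0111:
  bottom plate: d = -3.5611 in → contributes +73.433 in⁴
  web plate: d = 1.2889 in → contributes +57.127 in⁴
  top plate: d = 6.0889 in → contributes +71.287 in⁴
  hole: d = 1.2889 in → contributes −0.32927 in⁴
Total I = 201.52 in⁴.

I_xx ≈ 202 in⁴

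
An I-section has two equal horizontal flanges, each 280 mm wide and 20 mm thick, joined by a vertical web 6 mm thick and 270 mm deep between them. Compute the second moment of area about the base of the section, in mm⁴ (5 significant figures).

I_base ≈ 5.5370 × 10⁸ mm⁴

Break the section into simple shapes (no overlaps), measuring from the bottom-left corner of the bounding box.
Bottom flange: 280 × 20, A = 5 600 mm², y = 10 mm, Ī = 186666.7 mm⁴.
Web: 6 × 270, A = 1 620 mm², y = 155 mm, Ī = 9 841 500 mm⁴.
Top flange: 280 × 20, A = 5 600 mm², y = 300 mm, Ī = 186666.7 mm⁴.
Transfer each piece to the base of the section using Ī + A·d² with d = y − 0:
  bottom flange: d = 10 mm → contributes +746666.7 mm⁴
  web: d = 155 mm → contributes +48 762 000 mm⁴
  top flange: d = 300 mm → contributes +504 186 667 mm⁴
Total I = 553 695 333 mm⁴.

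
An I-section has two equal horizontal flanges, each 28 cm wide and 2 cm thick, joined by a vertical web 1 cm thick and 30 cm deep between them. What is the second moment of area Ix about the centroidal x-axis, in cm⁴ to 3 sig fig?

Break the section into simple shapes (no overlaps), measuring from the bottom-left corner of the bounding box.
Bottom flange: 28 × 2, A = 56 cm², y = 1 cm, Ī = 18.667 cm⁴.
Web: 1 × 30, A = 30 cm², y = 17 cm, Ī = 2 250 cm⁴.
Top flange: 28 × 2, A = 56 cm², y = 33 cm, Ī = 18.667 cm⁴.
By symmetry the centroid is at mid-height, ȳ = 17 cm.
Transfer each piece to the centroidal x-axis using Ī + A·d² with d = y − 17:
  bottom flange: d = -16 cm → contributes +14 355 cm⁴
  web: d = 0 cm → contributes +2 250 cm⁴
  top flange: d = 16 cm → contributes +14 355 cm⁴
Total I = 30 959 cm⁴.

Ix ≈ 3.10 × 10⁴ cm⁴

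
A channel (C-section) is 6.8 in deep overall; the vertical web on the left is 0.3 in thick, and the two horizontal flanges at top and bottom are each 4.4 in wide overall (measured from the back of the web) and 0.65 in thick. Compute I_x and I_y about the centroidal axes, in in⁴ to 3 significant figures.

Treat the section as a set of non-overlapping primitives; coordinates are from the bounding-box lower-left.
Web: 0.3 × 6.8, A = 2.04 in², y = 3.4 in, Ī = 7.8608 in⁴.
Top flange (beyond web): 4.1 × 0.65, A = 2.665 in², y = 6.475 in, Ī = 0.09383 in⁴.
Bottom flange (beyond web): 4.1 × 0.65, A = 2.665 in², y = 0.325 in, Ī = 0.09383 in⁴.
By symmetry the centroid is at mid-height, ȳ = 3.4 in.
Transfer each piece to the centroidal x-axis using Ī + A·d² with d = y − 3.4:
  web: d = 0 in → contributes +7.8608 in⁴
  top flange (beyond web): d = 3.075 in → contributes +25.293 in⁴
  bottom flange (beyond web): d = -3.075 in → contributes +25.293 in⁴
Total I = 58.447 in⁴.
For the y-axis: x̄ = 1.741 in.
Repeating about the centroidal y-axis gives I_y = 14.622 in⁴.

I_x ≈ 58.4 in⁴, I_y ≈ 14.6 in⁴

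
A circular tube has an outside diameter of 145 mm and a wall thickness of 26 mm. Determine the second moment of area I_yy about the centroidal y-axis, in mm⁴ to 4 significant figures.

Break the section into simple shapes (no overlaps), measuring from the bottom-left corner of the bounding box.
Outer circle: ⌀145, A = 16 513 mm², x = 72.5 mm, Ī = 21 699 109 mm⁴.
Bore (subtracted): ⌀93, A = 6792.91 mm², x = 72.5 mm, Ī = 3 671 992 mm⁴.
By symmetry the centroid is at mid-width, x̄ = 72.5 mm.
All pieces are centred on the centroidal y-axis, so I = ΣĪ (holes subtracted) = 18 027 118 mm⁴.

I_yy ≈ 1.803 × 10⁷ mm⁴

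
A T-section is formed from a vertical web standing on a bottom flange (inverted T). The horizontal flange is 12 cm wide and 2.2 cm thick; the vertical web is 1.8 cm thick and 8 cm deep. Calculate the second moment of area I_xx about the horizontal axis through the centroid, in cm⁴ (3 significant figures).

Decompose the section into non-overlapping parts with the origin at the bottom-left of its bounding rectangle.
Flange: 12 × 2.2, A = 26.4 cm², y = 1.1 cm, Ī = 10.648 cm⁴.
Web: 1.8 × 8, A = 14.4 cm², y = 6.2 cm, Ī = 76.8 cm⁴.
Centroid: ȳ = ΣA·y / ΣA = 2.9 cm.
Transfer each piece to the horizontal axis through the centroid using Ī + A·d² with d = y − 2.9:
  flange: d = -1.8 cm → contributes +96.184 cm⁴
  web: d = 3.3 cm → contributes +233.62 cm⁴
Total I = 329.8 cm⁴.

I_xx ≈ 330 cm⁴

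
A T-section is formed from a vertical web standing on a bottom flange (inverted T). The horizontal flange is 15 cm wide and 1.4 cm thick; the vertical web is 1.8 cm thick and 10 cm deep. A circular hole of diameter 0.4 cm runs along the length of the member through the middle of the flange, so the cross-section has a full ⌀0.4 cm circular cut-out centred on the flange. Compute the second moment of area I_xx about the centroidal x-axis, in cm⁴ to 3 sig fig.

I_xx ≈ 467 cm⁴

Decompose the section into non-overlapping parts with the origin at the bottom-left of its bounding rectangle.
Flange: 15 × 1.4, A = 21 cm², y = 0.7 cm, Ī = 3.43 cm⁴.
Web: 1.8 × 10, A = 18 cm², y = 6.4 cm, Ī = 150 cm⁴.
Hole (subtracted): ⌀0.4, A = 0.12566 cm², y = 0.7 cm, Ī = 0.0012566 cm⁴.
Centroid: ȳ = ΣA·y / ΣA = 3.3393 cm.
Transfer each piece to the centroidal x-axis using Ī + A·d² with d = y − 3.3393:
  flange: d = -2.6393 cm → contributes +149.71 cm⁴
  web: d = 3.0607 cm → contributes +318.62 cm⁴
  hole: d = -2.6393 cm → contributes −0.8766 cm⁴
Total I = 467.46 cm⁴.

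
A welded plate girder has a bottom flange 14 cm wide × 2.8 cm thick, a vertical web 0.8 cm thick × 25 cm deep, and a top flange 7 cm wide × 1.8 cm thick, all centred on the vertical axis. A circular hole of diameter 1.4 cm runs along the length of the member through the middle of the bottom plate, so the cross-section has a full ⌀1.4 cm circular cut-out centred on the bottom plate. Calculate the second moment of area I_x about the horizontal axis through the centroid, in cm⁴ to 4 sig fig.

Split into non-overlapping primitives; take the origin at the lower-left of the bounding box.
Bottom plate: 14 × 2.8, A = 39.2 cm², y = 1.4 cm, Ī = 25.6107 cm⁴.
Web plate: 0.8 × 25, A = 20 cm², y = 15.3 cm, Ī = 1041.67 cm⁴.
Top plate: 7 × 1.8, A = 12.6 cm², y = 28.7 cm, Ī = 3.402 cm⁴.
Hole (subtracted): ⌀1.4, A = 1.53938 cm², y = 1.4 cm, Ī = 0.188574 cm⁴.
Centroid: ȳ = ΣA·y / ΣA = 10.2525 cm.
Transfer each piece to the horizontal axis through the centroid using Ī + A·d² with d = y − 10.2525:
  bottom plate: d = -8.85247 cm → contributes +3097.57 cm⁴
  web plate: d = 5.04753 cm → contributes +1551.22 cm⁴
  top plate: d = 18.4475 cm → contributes +4291.33 cm⁴
  hole: d = -8.85247 cm → contributes −120.824 cm⁴
Total I = 8819.29 cm⁴.

I_x ≈ 8819 cm⁴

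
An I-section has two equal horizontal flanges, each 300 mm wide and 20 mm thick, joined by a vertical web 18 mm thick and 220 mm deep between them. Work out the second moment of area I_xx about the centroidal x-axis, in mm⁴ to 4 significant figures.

I_xx ≈ 1.892 × 10⁸ mm⁴

Split into non-overlapping primitives; take the origin at the lower-left of the bounding box.
Bottom flange: 300 × 20, A = 6 000 mm², y = 10 mm, Ī = 200 000 mm⁴.
Web: 18 × 220, A = 3 960 mm², y = 130 mm, Ī = 15 972 000 mm⁴.
Top flange: 300 × 20, A = 6 000 mm², y = 250 mm, Ī = 200 000 mm⁴.
By symmetry the centroid is at mid-height, ȳ = 130 mm.
Transfer each piece to the centroidal x-axis using Ī + A·d² with d = y − 130:
  bottom flange: d = -120 mm → contributes +86 600 000 mm⁴
  web: d = 0 mm → contributes +15 972 000 mm⁴
  top flange: d = 120 mm → contributes +86 600 000 mm⁴
Total I = 189 172 000 mm⁴.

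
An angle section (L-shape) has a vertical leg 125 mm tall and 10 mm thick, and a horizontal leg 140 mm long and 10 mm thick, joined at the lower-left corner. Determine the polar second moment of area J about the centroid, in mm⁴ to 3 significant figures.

J ≈ 8.71 × 10⁶ mm⁴

Split into non-overlapping primitives; take the origin at the lower-left of the bounding box.
Vertical leg: 10 × 125, A = 1 250 mm², y = 62.5 mm, Ī = 1 627 604 mm⁴.
Horizontal leg (remainder): 130 × 10, A = 1 300 mm², y = 5 mm, Ī = 10 833 mm⁴.
Centroid: ȳ = ΣA·y / ΣA = 33.186 mm.
Transfer each piece to the centroidal x-axis using Ī + A·d² with d = y − 33.186:
  vertical leg: d = 29.314 mm → contributes +2 701 722 mm⁴
  horizontal leg (remainder): d = -28.186 mm → contributes +1 043 639 mm⁴
Total I = 3 745 362 mm⁴.
For the y-axis: x̄ = 40.686 mm.
Repeating about the centroidal y-axis gives I_y = 4 963 799 mm⁴.
Polar second moment: J = I_x + I_y = 8 709 161 mm⁴.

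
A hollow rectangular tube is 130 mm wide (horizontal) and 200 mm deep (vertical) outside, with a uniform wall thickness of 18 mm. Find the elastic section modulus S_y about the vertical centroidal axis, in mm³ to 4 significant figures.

Decompose the section into non-overlapping parts with the origin at the bottom-left of its bounding rectangle.
Outer rectangle: 130 × 200, A = 26 000 mm², x = 65 mm, Ī = 36 616 667 mm⁴.
Inner void (subtracted): 94 × 164, A = 15 416 mm², x = 65 mm, Ī = 11 351 315 mm⁴.
By symmetry the centroid is at mid-width, x̄ = 65 mm.
All pieces are centred on the vertical centroidal axis, so I = ΣĪ (holes subtracted) = 25 265 352 mm⁴.
Extreme fibre distance c = 65 mm; S = I/c = 388 698 mm³.

S_y ≈ 3.887 × 10⁵ mm³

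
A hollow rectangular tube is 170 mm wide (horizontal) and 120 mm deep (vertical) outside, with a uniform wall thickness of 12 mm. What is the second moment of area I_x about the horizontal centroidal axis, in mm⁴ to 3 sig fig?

Treat the section as a set of non-overlapping primitives; coordinates are from the bounding-box lower-left.
Outer rectangle: 170 × 120, A = 20 400 mm², y = 60 mm, Ī = 24 480 000 mm⁴.
Inner void (subtracted): 146 × 96, A = 14 016 mm², y = 60 mm, Ī = 10 764 288 mm⁴.
By symmetry the centroid is at mid-height, ȳ = 60 mm.
All pieces are centred on the horizontal centroidal axis, so I = ΣĪ (holes subtracted) = 13 715 712 mm⁴.

I_x ≈ 1.37 × 10⁷ mm⁴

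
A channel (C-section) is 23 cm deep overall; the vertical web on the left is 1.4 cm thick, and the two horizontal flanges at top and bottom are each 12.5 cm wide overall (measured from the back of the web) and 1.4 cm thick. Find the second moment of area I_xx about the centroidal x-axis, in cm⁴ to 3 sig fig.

I_xx ≈ 5050 cm⁴

Decompose the section into non-overlapping parts with the origin at the bottom-left of its bounding rectangle.
Web: 1.4 × 23, A = 32.2 cm², y = 11.5 cm, Ī = 1419.5 cm⁴.
Top flange (beyond web): 11.1 × 1.4, A = 15.54 cm², y = 22.3 cm, Ī = 2.5382 cm⁴.
Bottom flange (beyond web): 11.1 × 1.4, A = 15.54 cm², y = 0.7 cm, Ī = 2.5382 cm⁴.
By symmetry the centroid is at mid-height, ȳ = 11.5 cm.
Transfer each piece to the centroidal x-axis using Ī + A·d² with d = y − 11.5:
  web: d = 0 cm → contributes +1419.5 cm⁴
  top flange (beyond web): d = 10.8 cm → contributes +1815.1 cm⁴
  bottom flange (beyond web): d = -10.8 cm → contributes +1815.1 cm⁴
Total I = 5049.7 cm⁴.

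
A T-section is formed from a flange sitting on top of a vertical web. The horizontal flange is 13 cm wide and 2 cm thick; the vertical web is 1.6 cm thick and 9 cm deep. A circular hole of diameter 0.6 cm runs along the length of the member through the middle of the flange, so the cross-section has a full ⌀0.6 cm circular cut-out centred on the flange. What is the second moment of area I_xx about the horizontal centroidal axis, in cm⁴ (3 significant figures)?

Decompose the section into non-overlapping parts with the origin at the bottom-left of its bounding rectangle.
Flange: 13 × 2, A = 26 cm², y = 10 cm, Ī = 8.6667 cm⁴.
Web: 1.6 × 9, A = 14.4 cm², y = 4.5 cm, Ī = 97.2 cm⁴.
Hole (subtracted): ⌀0.6, A = 0.28274 cm², y = 10 cm, Ī = 0.0063617 cm⁴.
Centroid: ȳ = ΣA·y / ΣA = 8.0258 cm.
Transfer each piece to the horizontal centroidal axis using Ī + A·d² with d = y − 8.0258:
  flange: d = 1.9742 cm → contributes +110 cm⁴
  web: d = -3.5258 cm → contributes +276.21 cm⁴
  hole: d = 1.9742 cm → contributes −1.1084 cm⁴
Total I = 385.1 cm⁴.

I_xx ≈ 385 cm⁴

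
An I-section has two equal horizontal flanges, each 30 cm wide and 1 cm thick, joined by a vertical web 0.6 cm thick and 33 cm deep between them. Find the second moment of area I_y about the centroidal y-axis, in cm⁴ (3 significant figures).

I_y ≈ 4500 cm⁴

Treat the section as a set of non-overlapping primitives; coordinates are from the bounding-box lower-left.
Bottom flange: 30 × 1, A = 30 cm², x = 15 cm, Ī = 2 250 cm⁴.
Web: 0.6 × 33, A = 19.8 cm², x = 15 cm, Ī = 0.594 cm⁴.
Top flange: 30 × 1, A = 30 cm², x = 15 cm, Ī = 2 250 cm⁴.
By symmetry the centroid is at mid-width, x̄ = 15 cm.
All pieces are centred on the centroidal y-axis, so I = ΣĪ = 4500.6 cm⁴.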